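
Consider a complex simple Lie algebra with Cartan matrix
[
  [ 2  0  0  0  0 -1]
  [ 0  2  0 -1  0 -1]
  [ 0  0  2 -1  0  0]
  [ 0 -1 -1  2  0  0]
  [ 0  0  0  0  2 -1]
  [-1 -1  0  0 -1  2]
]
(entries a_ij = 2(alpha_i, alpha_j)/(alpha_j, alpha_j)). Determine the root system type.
D6

The matrix has rank 6 with 2's on the diagonal. Reading the off-diagonal entries as Dynkin edges (a single edge where a_ij = a_ji = -1; a double or triple edge where a_ij * a_ji = 2 or 3), the diagram is a chain of 4 nodes with a fork of two nodes at one end (D_6). One simple-root ordering that puts it in standard form is (alpha_3, alpha_4, alpha_2, alpha_6, alpha_5, alpha_1). So the algebra is type D_6, i.e. so(12).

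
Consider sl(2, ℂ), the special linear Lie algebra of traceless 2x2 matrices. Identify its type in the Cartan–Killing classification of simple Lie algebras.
This is sl(2), which has dimension 2^2 - 1 = 3 and rank 2 - 1 = 1 (a Cartan subalgebra is the diagonal traceless matrices). In the classification of classical Lie algebras, the special linear algebra sl(n+1) has type A_n; here n = 1, so the Dynkin diagram is a chain of 1 nodes with single edges (A_1). Hence the type is A_1.

type A_1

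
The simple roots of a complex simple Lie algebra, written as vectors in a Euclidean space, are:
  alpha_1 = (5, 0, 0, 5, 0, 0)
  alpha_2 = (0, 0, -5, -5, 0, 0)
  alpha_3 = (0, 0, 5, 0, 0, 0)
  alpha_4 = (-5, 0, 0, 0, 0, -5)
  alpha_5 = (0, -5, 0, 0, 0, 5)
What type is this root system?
B5

Compute the Cartan integers a_ij = 2(alpha_i, alpha_j)/(alpha_j, alpha_j); the resulting 5x5 Cartan matrix is
[[2, -1, 0, -1, 0], [-1, 2, -2, 0, 0], [0, -1, 2, 0, 0], [-1, 0, 0, 2, -1], [0, 0, 0, -1, 2]].
The roots have two lengths (squared-length ratio 2:1); the short ones are alpha_{3}. The associated Dynkin diagram is a chain of 5 nodes with a double edge at one end; the terminal node there is the unique short simple root (B_5), so the type is B_5 (the algebra so(11)).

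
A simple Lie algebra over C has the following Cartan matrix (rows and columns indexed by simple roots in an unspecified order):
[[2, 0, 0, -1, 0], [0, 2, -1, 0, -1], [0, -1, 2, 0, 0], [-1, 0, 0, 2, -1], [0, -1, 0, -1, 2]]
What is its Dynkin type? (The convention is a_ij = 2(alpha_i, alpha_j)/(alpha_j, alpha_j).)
A_5

The matrix has rank 5 with 2's on the diagonal. Reading the off-diagonal entries as Dynkin edges (a single edge where a_ij = a_ji = -1; a double or triple edge where a_ij * a_ji = 2 or 3), the diagram is a chain of 5 nodes with single edges (A_5). One simple-root ordering that puts it in standard form is (alpha_3, alpha_2, alpha_5, alpha_4, alpha_1). So the algebra is type A_5, i.e. sl(6).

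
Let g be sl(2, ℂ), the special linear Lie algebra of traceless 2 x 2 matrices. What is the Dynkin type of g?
A_1

This is sl(2), which has dimension 2^2 - 1 = 3 and rank 2 - 1 = 1 (a Cartan subalgebra is the diagonal traceless matrices). In the classification of classical Lie algebras, the special linear algebra sl(n+1) has type A_n; here n = 1, so the Dynkin diagram is a chain of 1 nodes with single edges (A_1). Hence the type is A_1.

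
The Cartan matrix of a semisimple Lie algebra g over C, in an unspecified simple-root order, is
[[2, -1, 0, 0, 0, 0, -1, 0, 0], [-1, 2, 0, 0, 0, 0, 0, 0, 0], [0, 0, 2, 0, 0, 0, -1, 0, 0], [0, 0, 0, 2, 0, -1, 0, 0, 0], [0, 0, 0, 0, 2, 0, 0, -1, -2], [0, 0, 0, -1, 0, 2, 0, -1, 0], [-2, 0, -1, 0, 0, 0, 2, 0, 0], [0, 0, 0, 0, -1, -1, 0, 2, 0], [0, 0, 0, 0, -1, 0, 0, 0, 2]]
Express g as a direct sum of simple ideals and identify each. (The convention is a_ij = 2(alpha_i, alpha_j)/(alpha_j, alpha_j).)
The diagram associated to this matrix has two connected components: the simple roots {alpha_4, alpha_5, alpha_6, alpha_8, alpha_9} form a chain of 5 nodes with a double edge at one end; the terminal node there is the unique short simple root (B_5), and {alpha_1, alpha_2, alpha_3, alpha_7} form a chain of 4 nodes with a double edge between the middle two (F_4). A semisimple Lie algebra decomposes uniquely as the direct sum of simple ideals, one per connected component of its Dynkin diagram, so g ≅ B_5 ⊕ F_4 (dimension 55 + 52 = 107).

B_5 + F_4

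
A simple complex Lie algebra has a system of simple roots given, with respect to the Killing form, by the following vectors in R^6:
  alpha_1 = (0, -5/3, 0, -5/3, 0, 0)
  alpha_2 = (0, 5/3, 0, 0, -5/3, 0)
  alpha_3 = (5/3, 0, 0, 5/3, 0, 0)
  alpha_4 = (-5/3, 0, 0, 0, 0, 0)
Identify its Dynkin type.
Compute the Cartan integers a_ij = 2(alpha_i, alpha_j)/(alpha_j, alpha_j); the resulting 4x4 Cartan matrix is
[[2, -1, -1, 0], [-1, 2, 0, 0], [-1, 0, 2, -2], [0, 0, -1, 2]].
The roots have two lengths (squared-length ratio 2:1); the short ones are alpha_{4}. The associated Dynkin diagram is a chain of 4 nodes with a double edge at one end; the terminal node there is the unique short simple root (B_4), so the type is B_4 (the algebra so(9)).

B4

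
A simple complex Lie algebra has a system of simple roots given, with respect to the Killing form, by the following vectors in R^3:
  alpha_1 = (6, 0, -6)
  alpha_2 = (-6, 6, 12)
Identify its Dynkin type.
G_2

Compute the Cartan integers a_ij = 2(alpha_i, alpha_j)/(alpha_j, alpha_j); the resulting 2x2 Cartan matrix is
[[2, -1], [-3, 2]].
The roots have two lengths (squared-length ratio 3:1); the short ones are alpha_{1}. The associated Dynkin diagram is two nodes joined by a triple edge (G_2), so the type is G_2.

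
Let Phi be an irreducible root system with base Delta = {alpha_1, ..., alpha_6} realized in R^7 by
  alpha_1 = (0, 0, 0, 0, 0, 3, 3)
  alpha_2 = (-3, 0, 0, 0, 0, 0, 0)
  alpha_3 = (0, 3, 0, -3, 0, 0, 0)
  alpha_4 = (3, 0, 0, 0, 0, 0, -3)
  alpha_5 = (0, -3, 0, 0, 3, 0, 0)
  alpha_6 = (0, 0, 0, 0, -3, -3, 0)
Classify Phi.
type B_6

Compute the Cartan integers a_ij = 2(alpha_i, alpha_j)/(alpha_j, alpha_j); the resulting 6x6 Cartan matrix is
[[2, 0, 0, -1, 0, -1], [0, 2, 0, -1, 0, 0], [0, 0, 2, 0, -1, 0], [-1, -2, 0, 2, 0, 0], [0, 0, -1, 0, 2, -1], [-1, 0, 0, 0, -1, 2]].
The roots have two lengths (squared-length ratio 2:1); the short ones are alpha_{2}. The associated Dynkin diagram is a chain of 6 nodes with a double edge at one end; the terminal node there is the unique short simple root (B_6), so the type is B_6 (the algebra so(13)).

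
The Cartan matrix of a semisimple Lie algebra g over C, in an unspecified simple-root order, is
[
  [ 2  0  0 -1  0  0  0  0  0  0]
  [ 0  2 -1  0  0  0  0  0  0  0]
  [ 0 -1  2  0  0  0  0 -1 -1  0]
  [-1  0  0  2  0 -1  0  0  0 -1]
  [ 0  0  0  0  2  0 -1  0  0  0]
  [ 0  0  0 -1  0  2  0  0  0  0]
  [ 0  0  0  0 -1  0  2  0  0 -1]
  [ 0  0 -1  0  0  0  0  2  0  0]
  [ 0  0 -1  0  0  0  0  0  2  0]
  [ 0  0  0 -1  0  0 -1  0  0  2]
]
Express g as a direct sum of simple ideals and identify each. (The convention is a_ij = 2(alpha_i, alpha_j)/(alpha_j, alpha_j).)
The diagram associated to this matrix has two connected components: the simple roots {alpha_2, alpha_3, alpha_8, alpha_9} form a chain of 2 nodes with a fork of two nodes at one end (D_4), and {alpha_1, alpha_4, alpha_5, alpha_6, alpha_7, alpha_10} form a chain of 4 nodes with a fork of two nodes at one end (D_6). A semisimple Lie algebra decomposes uniquely as the direct sum of simple ideals, one per connected component of its Dynkin diagram, so g ≅ D_4 ⊕ D_6 (dimension 28 + 66 = 94).

type D_4 ⊕ type D_6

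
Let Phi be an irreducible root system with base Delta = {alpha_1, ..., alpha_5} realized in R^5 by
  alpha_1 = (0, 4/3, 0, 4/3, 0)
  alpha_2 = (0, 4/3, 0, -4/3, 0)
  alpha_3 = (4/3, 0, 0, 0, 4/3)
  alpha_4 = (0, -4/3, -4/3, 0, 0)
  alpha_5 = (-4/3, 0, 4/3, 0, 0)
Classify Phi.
D_5

Compute the Cartan integers a_ij = 2(alpha_i, alpha_j)/(alpha_j, alpha_j); the resulting 5x5 Cartan matrix is
[[2, 0, 0, -1, 0], [0, 2, 0, -1, 0], [0, 0, 2, 0, -1], [-1, -1, 0, 2, -1], [0, 0, -1, -1, 2]].
All simple roots have the same length, so the diagram is simply laced. The associated Dynkin diagram is a chain of 3 nodes with a fork of two nodes at one end (D_5), so the type is D_5 (the algebra so(10)).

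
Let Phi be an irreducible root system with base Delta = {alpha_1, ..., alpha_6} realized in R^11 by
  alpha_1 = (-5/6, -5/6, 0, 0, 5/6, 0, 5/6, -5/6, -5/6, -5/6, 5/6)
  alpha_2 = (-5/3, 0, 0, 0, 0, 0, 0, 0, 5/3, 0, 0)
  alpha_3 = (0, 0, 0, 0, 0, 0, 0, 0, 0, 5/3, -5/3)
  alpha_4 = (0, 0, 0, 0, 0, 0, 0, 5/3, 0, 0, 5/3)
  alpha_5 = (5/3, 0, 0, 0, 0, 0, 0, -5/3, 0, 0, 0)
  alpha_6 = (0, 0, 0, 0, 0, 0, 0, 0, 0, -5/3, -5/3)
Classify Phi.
type E_6

Compute the Cartan integers a_ij = 2(alpha_i, alpha_j)/(alpha_j, alpha_j); the resulting 6x6 Cartan matrix is
[[2, 0, -1, 0, 0, 0], [0, 2, 0, 0, -1, 0], [-1, 0, 2, -1, 0, 0], [0, 0, -1, 2, -1, -1], [0, -1, 0, -1, 2, 0], [0, 0, 0, -1, 0, 2]].
All simple roots have the same length, so the diagram is simply laced. The associated Dynkin diagram is a chain of 5 nodes with one extra node attached to the third node from one end (E_6), so the type is E_6.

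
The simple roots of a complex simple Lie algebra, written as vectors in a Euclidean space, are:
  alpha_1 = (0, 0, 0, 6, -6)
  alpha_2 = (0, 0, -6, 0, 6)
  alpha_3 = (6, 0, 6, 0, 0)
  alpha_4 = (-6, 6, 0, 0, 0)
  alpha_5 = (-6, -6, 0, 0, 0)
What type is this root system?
D_5 (so(10))

Compute the Cartan integers a_ij = 2(alpha_i, alpha_j)/(alpha_j, alpha_j); the resulting 5x5 Cartan matrix is
[[2, -1, 0, 0, 0], [-1, 2, -1, 0, 0], [0, -1, 2, -1, -1], [0, 0, -1, 2, 0], [0, 0, -1, 0, 2]].
All simple roots have the same length, so the diagram is simply laced. The associated Dynkin diagram is a chain of 3 nodes with a fork of two nodes at one end (D_5), so the type is D_5 (the algebra so(10)).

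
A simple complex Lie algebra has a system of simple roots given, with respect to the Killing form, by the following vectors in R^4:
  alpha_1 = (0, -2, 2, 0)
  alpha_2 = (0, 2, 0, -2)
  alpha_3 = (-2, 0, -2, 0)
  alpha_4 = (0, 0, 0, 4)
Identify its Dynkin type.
type C_4

Compute the Cartan integers a_ij = 2(alpha_i, alpha_j)/(alpha_j, alpha_j); the resulting 4x4 Cartan matrix is
[[2, -1, -1, 0], [-1, 2, 0, -1], [-1, 0, 2, 0], [0, -2, 0, 2]].
The roots have two lengths (squared-length ratio 2:1); the short ones are alpha_{1,2,3}. The associated Dynkin diagram is a chain of 4 nodes with a double edge at one end; the terminal node there is the unique long simple root (C_4), so the type is C_4 (the algebra sp(8)).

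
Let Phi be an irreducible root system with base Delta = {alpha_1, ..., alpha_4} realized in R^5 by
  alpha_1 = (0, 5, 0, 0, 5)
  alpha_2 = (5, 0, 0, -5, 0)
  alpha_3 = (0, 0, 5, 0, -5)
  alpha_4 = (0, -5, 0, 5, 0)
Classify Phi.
Compute the Cartan integers a_ij = 2(alpha_i, alpha_j)/(alpha_j, alpha_j); the resulting 4x4 Cartan matrix is
[[2, 0, -1, -1], [0, 2, 0, -1], [-1, 0, 2, 0], [-1, -1, 0, 2]].
All simple roots have the same length, so the diagram is simply laced. The associated Dynkin diagram is a chain of 4 nodes with single edges (A_4), so the type is A_4 (the algebra sl(5)).

A4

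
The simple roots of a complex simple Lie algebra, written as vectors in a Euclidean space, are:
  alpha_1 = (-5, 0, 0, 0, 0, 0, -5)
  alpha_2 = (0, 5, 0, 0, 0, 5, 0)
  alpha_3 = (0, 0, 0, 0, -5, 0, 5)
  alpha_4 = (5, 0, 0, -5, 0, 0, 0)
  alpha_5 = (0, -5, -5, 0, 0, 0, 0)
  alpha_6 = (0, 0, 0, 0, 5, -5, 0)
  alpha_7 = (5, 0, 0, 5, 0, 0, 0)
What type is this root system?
type D_7

Compute the Cartan integers a_ij = 2(alpha_i, alpha_j)/(alpha_j, alpha_j); the resulting 7x7 Cartan matrix is
[[2, 0, -1, -1, 0, 0, -1], [0, 2, 0, 0, -1, -1, 0], [-1, 0, 2, 0, 0, -1, 0], [-1, 0, 0, 2, 0, 0, 0], [0, -1, 0, 0, 2, 0, 0], [0, -1, -1, 0, 0, 2, 0], [-1, 0, 0, 0, 0, 0, 2]].
All simple roots have the same length, so the diagram is simply laced. The associated Dynkin diagram is a chain of 5 nodes with a fork of two nodes at one end (D_7), so the type is D_7 (the algebra so(14)).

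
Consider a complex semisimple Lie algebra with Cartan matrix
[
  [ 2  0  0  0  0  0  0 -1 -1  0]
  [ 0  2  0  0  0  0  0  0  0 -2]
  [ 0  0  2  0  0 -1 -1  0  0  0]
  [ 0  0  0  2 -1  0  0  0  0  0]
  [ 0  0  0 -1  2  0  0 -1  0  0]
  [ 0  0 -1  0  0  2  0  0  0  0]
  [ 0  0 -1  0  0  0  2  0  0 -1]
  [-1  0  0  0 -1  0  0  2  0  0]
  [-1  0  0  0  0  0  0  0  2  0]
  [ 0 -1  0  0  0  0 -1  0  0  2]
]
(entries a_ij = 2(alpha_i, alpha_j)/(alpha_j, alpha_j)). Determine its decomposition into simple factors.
The diagram associated to this matrix has two connected components: the simple roots {alpha_1, alpha_4, alpha_5, alpha_8, alpha_9} form a chain of 5 nodes with single edges (A_5), and {alpha_2, alpha_3, alpha_6, alpha_7, alpha_10} form a chain of 5 nodes with a double edge at one end; the terminal node there is the unique long simple root (C_5). A semisimple Lie algebra decomposes uniquely as the direct sum of simple ideals, one per connected component of its Dynkin diagram, so g ≅ A_5 ⊕ C_5 (dimension 35 + 55 = 90).

A_5 ⊕ C_5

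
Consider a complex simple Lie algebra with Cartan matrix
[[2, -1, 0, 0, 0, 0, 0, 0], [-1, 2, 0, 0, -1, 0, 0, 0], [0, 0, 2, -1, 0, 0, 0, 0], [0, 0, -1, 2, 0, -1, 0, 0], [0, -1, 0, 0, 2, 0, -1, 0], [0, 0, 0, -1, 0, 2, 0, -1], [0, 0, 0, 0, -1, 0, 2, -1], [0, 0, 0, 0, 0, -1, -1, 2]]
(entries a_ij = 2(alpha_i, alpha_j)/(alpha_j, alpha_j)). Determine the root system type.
type A_8

The matrix has rank 8 with 2's on the diagonal. Reading the off-diagonal entries as Dynkin edges (a single edge where a_ij = a_ji = -1; a double or triple edge where a_ij * a_ji = 2 or 3), the diagram is a chain of 8 nodes with single edges (A_8). One simple-root ordering that puts it in standard form is (alpha_3, alpha_4, alpha_6, alpha_8, alpha_7, alpha_5, alpha_2, alpha_1). So the algebra is type A_8, i.e. sl(9).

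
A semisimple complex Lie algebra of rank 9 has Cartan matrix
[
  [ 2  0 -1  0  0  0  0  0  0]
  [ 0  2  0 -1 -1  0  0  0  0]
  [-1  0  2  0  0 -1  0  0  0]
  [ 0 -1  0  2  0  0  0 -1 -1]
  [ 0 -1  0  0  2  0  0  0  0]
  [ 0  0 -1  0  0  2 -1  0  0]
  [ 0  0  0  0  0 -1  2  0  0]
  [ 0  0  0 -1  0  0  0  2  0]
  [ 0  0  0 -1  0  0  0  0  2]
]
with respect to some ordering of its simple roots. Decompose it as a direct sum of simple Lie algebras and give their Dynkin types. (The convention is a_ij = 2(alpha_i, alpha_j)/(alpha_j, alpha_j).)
The diagram associated to this matrix has two connected components: the simple roots {alpha_1, alpha_3, alpha_6, alpha_7} form a chain of 4 nodes with single edges (A_4), and {alpha_2, alpha_4, alpha_5, alpha_8, alpha_9} form a chain of 3 nodes with a fork of two nodes at one end (D_5). A semisimple Lie algebra decomposes uniquely as the direct sum of simple ideals, one per connected component of its Dynkin diagram, so g ≅ A_4 ⊕ D_5 (dimension 24 + 45 = 69).

type A_4 ⊕ type D_5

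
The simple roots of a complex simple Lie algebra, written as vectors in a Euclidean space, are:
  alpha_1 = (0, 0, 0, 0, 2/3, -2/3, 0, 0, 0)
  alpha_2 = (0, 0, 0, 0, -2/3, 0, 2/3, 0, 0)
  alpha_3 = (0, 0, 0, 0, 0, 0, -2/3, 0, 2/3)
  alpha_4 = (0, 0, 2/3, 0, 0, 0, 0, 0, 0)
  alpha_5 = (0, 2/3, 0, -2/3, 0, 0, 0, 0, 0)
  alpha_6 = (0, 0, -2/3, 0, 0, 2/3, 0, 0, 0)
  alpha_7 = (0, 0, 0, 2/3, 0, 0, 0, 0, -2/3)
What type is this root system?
B_7

Compute the Cartan integers a_ij = 2(alpha_i, alpha_j)/(alpha_j, alpha_j); the resulting 7x7 Cartan matrix is
[[2, -1, 0, 0, 0, -1, 0], [-1, 2, -1, 0, 0, 0, 0], [0, -1, 2, 0, 0, 0, -1], [0, 0, 0, 2, 0, -1, 0], [0, 0, 0, 0, 2, 0, -1], [-1, 0, 0, -2, 0, 2, 0], [0, 0, -1, 0, -1, 0, 2]].
The roots have two lengths (squared-length ratio 2:1); the short ones are alpha_{4}. The associated Dynkin diagram is a chain of 7 nodes with a double edge at one end; the terminal node there is the unique short simple root (B_7), so the type is B_7 (the algebra so(15)).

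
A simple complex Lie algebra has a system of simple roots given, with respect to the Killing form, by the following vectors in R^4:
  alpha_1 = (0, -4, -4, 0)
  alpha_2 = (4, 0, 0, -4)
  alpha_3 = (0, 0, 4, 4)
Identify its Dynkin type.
A_3 (sl(4))

Compute the Cartan integers a_ij = 2(alpha_i, alpha_j)/(alpha_j, alpha_j); the resulting 3x3 Cartan matrix is
[[2, 0, -1], [0, 2, -1], [-1, -1, 2]].
All simple roots have the same length, so the diagram is simply laced. The associated Dynkin diagram is a chain of 3 nodes with single edges (A_3), so the type is A_3 (the algebra sl(4)).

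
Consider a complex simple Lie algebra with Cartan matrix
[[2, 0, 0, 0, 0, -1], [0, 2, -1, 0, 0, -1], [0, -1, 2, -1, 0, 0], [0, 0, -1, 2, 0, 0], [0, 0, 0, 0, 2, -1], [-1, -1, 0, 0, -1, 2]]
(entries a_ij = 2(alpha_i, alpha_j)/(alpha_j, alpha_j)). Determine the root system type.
D6

The matrix has rank 6 with 2's on the diagonal. Reading the off-diagonal entries as Dynkin edges (a single edge where a_ij = a_ji = -1; a double or triple edge where a_ij * a_ji = 2 or 3), the diagram is a chain of 4 nodes with a fork of two nodes at one end (D_6). One simple-root ordering that puts it in standard form is (alpha_4, alpha_3, alpha_2, alpha_6, alpha_1, alpha_5). So the algebra is type D_6, i.e. so(12).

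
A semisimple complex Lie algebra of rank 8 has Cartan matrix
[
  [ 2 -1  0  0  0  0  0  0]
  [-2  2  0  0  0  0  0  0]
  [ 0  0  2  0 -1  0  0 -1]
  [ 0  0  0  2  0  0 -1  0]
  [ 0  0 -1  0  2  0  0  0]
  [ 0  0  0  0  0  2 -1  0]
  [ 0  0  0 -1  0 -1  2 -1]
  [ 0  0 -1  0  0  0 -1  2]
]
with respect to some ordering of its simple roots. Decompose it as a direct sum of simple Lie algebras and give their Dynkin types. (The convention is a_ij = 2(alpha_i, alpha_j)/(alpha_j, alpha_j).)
The diagram associated to this matrix has two connected components: the simple roots {alpha_1, alpha_2} form a chain of 2 nodes with a double edge at one end; the terminal node there is the unique short simple root (B_2), and {alpha_3, alpha_4, alpha_5, alpha_6, alpha_7, alpha_8} form a chain of 4 nodes with a fork of two nodes at one end (D_6). A semisimple Lie algebra decomposes uniquely as the direct sum of simple ideals, one per connected component of its Dynkin diagram, so g ≅ B_2 ⊕ D_6 (dimension 10 + 66 = 76).

B_2 (so(5)) + D_6 (so(12))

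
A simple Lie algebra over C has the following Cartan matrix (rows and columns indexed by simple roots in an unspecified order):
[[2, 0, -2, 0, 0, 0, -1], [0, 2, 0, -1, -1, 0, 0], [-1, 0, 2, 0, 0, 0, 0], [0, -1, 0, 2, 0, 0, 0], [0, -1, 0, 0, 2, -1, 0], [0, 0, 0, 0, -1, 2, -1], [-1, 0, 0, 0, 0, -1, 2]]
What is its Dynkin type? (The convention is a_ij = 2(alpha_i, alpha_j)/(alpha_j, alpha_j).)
The matrix has rank 7 with 2's on the diagonal. Reading the off-diagonal entries as Dynkin edges (a single edge where a_ij = a_ji = -1; a double or triple edge where a_ij * a_ji = 2 or 3), the diagram is a chain of 7 nodes with a double edge at one end; the terminal node there is the unique short simple root (B_7). One simple-root ordering that puts it in standard form is (alpha_4, alpha_2, alpha_5, alpha_6, alpha_7, alpha_1, alpha_3). So the algebra is type B_7, i.e. so(15).

type B_7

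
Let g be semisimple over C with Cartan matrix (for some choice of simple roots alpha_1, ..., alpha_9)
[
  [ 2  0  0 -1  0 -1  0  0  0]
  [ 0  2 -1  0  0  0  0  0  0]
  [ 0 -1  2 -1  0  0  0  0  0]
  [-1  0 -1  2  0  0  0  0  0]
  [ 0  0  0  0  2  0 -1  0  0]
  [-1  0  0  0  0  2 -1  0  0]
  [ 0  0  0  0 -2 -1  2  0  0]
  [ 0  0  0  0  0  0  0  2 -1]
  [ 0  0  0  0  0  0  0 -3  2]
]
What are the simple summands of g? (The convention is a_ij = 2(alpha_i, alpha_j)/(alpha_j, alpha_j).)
The diagram associated to this matrix has two connected components: the simple roots {alpha_1, alpha_2, alpha_3, alpha_4, alpha_5, alpha_6, alpha_7} form a chain of 7 nodes with a double edge at one end; the terminal node there is the unique short simple root (B_7), and {alpha_8, alpha_9} form two nodes joined by a triple edge (G_2). A semisimple Lie algebra decomposes uniquely as the direct sum of simple ideals, one per connected component of its Dynkin diagram, so g ≅ B_7 ⊕ G_2 (dimension 105 + 14 = 119).

B_7 (so(15)) + G_2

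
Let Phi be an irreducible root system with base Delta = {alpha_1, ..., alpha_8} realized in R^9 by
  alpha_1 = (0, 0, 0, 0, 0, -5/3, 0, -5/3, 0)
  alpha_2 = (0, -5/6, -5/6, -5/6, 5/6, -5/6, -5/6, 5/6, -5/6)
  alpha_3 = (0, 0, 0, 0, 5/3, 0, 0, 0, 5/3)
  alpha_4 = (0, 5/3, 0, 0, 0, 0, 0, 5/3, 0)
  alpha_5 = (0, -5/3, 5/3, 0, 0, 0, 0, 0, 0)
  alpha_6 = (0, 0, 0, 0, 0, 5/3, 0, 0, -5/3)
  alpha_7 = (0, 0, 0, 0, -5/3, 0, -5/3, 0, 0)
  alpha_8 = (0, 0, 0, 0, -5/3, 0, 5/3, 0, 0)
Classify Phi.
Compute the Cartan integers a_ij = 2(alpha_i, alpha_j)/(alpha_j, alpha_j); the resulting 8x8 Cartan matrix is
[[2, 0, 0, -1, 0, -1, 0, 0], [0, 2, 0, 0, 0, 0, 0, -1], [0, 0, 2, 0, 0, -1, -1, -1], [-1, 0, 0, 2, -1, 0, 0, 0], [0, 0, 0, -1, 2, 0, 0, 0], [-1, 0, -1, 0, 0, 2, 0, 0], [0, 0, -1, 0, 0, 0, 2, 0], [0, -1, -1, 0, 0, 0, 0, 2]].
All simple roots have the same length, so the diagram is simply laced. The associated Dynkin diagram is a chain of 7 nodes with one extra node attached to the third node from one end (E_8), so the type is E_8.

E_8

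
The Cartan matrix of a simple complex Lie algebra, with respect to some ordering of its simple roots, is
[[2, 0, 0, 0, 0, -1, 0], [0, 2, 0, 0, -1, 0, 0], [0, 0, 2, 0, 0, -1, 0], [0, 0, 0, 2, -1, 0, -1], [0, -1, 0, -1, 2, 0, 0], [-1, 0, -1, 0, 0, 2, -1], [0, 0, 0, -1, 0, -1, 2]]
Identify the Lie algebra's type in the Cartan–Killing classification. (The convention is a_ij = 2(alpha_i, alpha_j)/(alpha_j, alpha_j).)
The matrix has rank 7 with 2's on the diagonal. Reading the off-diagonal entries as Dynkin edges (a single edge where a_ij = a_ji = -1; a double or triple edge where a_ij * a_ji = 2 or 3), the diagram is a chain of 5 nodes with a fork of two nodes at one end (D_7). One simple-root ordering that puts it in standard form is (alpha_2, alpha_5, alpha_4, alpha_7, alpha_6, alpha_1, alpha_3). So the algebra is type D_7, i.e. so(14).

D7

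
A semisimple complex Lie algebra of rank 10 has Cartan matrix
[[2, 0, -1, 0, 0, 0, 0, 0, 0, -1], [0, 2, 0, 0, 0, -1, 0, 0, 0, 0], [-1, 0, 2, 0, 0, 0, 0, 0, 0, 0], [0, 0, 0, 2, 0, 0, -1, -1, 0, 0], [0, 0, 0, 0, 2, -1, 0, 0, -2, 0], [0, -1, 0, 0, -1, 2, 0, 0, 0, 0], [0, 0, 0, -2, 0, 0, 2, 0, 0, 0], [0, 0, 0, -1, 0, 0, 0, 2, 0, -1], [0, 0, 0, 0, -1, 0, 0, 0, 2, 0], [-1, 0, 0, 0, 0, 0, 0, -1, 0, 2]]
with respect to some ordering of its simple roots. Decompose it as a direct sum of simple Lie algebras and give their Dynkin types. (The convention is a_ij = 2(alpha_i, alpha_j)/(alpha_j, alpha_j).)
type B_4 ⊕ type C_6

The diagram associated to this matrix has two connected components: the simple roots {alpha_2, alpha_5, alpha_6, alpha_9} form a chain of 4 nodes with a double edge at one end; the terminal node there is the unique short simple root (B_4), and {alpha_1, alpha_3, alpha_4, alpha_7, alpha_8, alpha_10} form a chain of 6 nodes with a double edge at one end; the terminal node there is the unique long simple root (C_6). A semisimple Lie algebra decomposes uniquely as the direct sum of simple ideals, one per connected component of its Dynkin diagram, so g ≅ B_4 ⊕ C_6 (dimension 36 + 78 = 114).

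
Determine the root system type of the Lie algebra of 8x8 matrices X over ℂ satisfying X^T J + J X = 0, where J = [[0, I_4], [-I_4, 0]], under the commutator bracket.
C_4

This is sp(8), which has dimension 8(8+1)/2 = 36 and rank 8/2 = 4. In the classification of classical Lie algebras, the symplectic algebra sp(2n) has type C_n; here n = 4, so the Dynkin diagram is a chain of 4 nodes with a double edge at one end; the terminal node there is the unique long simple root (C_4). Hence the type is C_4.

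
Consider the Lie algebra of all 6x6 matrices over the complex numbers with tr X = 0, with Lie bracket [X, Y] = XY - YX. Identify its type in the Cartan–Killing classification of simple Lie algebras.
This is sl(6), which has dimension 6^2 - 1 = 35 and rank 6 - 1 = 5 (a Cartan subalgebra is the diagonal traceless matrices). In the classification of classical Lie algebras, the special linear algebra sl(n+1) has type A_n; here n = 5, so the Dynkin diagram is a chain of 5 nodes with single edges (A_5). Hence the type is A_5.

type A_5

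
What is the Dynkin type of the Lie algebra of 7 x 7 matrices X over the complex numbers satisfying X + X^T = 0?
This is so(7) with 7 odd, which has dimension 7(7-1)/2 = 21 and rank (7-1)/2 = 3. In the classification of classical Lie algebras, the orthogonal algebra so(2n+1) in an odd number of variables has type B_n; here n = 3, so the Dynkin diagram is a chain of 3 nodes with a double edge at one end; the terminal node there is the unique short simple root (B_3). Hence the type is B_3.

type B_3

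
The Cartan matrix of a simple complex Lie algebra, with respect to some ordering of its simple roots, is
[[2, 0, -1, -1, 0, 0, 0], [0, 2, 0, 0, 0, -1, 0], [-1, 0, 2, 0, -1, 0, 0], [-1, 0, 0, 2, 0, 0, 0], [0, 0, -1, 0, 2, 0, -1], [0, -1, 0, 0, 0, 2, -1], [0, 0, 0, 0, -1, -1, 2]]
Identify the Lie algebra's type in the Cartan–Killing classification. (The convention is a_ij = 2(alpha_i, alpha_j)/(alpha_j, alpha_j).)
type A_7

The matrix has rank 7 with 2's on the diagonal. Reading the off-diagonal entries as Dynkin edges (a single edge where a_ij = a_ji = -1; a double or triple edge where a_ij * a_ji = 2 or 3), the diagram is a chain of 7 nodes with single edges (A_7). One simple-root ordering that puts it in standard form is (alpha_2, alpha_6, alpha_7, alpha_5, alpha_3, alpha_1, alpha_4). So the algebra is type A_7, i.e. sl(8).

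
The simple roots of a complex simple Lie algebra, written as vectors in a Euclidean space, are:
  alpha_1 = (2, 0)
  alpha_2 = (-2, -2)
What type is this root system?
Compute the Cartan integers a_ij = 2(alpha_i, alpha_j)/(alpha_j, alpha_j); the resulting 2x2 Cartan matrix is
[[2, -1], [-2, 2]].
The roots have two lengths (squared-length ratio 2:1); the short ones are alpha_{1}. The associated Dynkin diagram is a chain of 2 nodes with a double edge at one end; the terminal node there is the unique short simple root (B_2), so the type is B_2 (the algebra so(5)).

B2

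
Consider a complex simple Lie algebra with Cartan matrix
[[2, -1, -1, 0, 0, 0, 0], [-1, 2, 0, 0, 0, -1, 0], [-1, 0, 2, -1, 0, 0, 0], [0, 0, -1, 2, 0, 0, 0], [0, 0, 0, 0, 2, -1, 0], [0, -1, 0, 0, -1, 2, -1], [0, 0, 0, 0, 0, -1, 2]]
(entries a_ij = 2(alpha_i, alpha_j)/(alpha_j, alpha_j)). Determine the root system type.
The matrix has rank 7 with 2's on the diagonal. Reading the off-diagonal entries as Dynkin edges (a single edge where a_ij = a_ji = -1; a double or triple edge where a_ij * a_ji = 2 or 3), the diagram is a chain of 5 nodes with a fork of two nodes at one end (D_7). One simple-root ordering that puts it in standard form is (alpha_4, alpha_3, alpha_1, alpha_2, alpha_6, alpha_7, alpha_5). So the algebra is type D_7, i.e. so(14).

D_7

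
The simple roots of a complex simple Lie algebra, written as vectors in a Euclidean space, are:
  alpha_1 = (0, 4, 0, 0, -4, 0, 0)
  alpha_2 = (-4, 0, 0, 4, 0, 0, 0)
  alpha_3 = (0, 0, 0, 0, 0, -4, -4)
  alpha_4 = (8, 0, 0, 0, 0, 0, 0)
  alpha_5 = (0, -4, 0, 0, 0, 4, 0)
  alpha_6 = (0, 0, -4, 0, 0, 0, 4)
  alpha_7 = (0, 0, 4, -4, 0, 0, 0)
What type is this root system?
Compute the Cartan integers a_ij = 2(alpha_i, alpha_j)/(alpha_j, alpha_j); the resulting 7x7 Cartan matrix is
[[2, 0, 0, 0, -1, 0, 0], [0, 2, 0, -1, 0, 0, -1], [0, 0, 2, 0, -1, -1, 0], [0, -2, 0, 2, 0, 0, 0], [-1, 0, -1, 0, 2, 0, 0], [0, 0, -1, 0, 0, 2, -1], [0, -1, 0, 0, 0, -1, 2]].
The roots have two lengths (squared-length ratio 2:1); the short ones are alpha_{1,2,3,5,6,7}. The associated Dynkin diagram is a chain of 7 nodes with a double edge at one end; the terminal node there is the unique long simple root (C_7), so the type is C_7 (the algebra sp(14)).

C_7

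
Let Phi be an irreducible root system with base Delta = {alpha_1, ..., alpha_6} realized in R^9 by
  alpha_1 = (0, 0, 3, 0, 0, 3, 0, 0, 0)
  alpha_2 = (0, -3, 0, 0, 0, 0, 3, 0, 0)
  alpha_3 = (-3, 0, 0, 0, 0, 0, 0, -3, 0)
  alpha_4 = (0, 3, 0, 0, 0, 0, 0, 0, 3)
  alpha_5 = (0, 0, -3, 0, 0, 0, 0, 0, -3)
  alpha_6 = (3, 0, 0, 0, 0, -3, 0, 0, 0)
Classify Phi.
Compute the Cartan integers a_ij = 2(alpha_i, alpha_j)/(alpha_j, alpha_j); the resulting 6x6 Cartan matrix is
[[2, 0, 0, 0, -1, -1], [0, 2, 0, -1, 0, 0], [0, 0, 2, 0, 0, -1], [0, -1, 0, 2, -1, 0], [-1, 0, 0, -1, 2, 0], [-1, 0, -1, 0, 0, 2]].
All simple roots have the same length, so the diagram is simply laced. The associated Dynkin diagram is a chain of 6 nodes with single edges (A_6), so the type is A_6 (the algebra sl(7)).

A6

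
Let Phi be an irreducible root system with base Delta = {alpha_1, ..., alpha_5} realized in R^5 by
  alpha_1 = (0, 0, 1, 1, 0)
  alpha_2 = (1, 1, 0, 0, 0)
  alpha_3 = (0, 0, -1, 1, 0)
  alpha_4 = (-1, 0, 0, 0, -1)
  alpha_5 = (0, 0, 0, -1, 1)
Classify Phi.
Compute the Cartan integers a_ij = 2(alpha_i, alpha_j)/(alpha_j, alpha_j); the resulting 5x5 Cartan matrix is
[[2, 0, 0, 0, -1], [0, 2, 0, -1, 0], [0, 0, 2, 0, -1], [0, -1, 0, 2, -1], [-1, 0, -1, -1, 2]].
All simple roots have the same length, so the diagram is simply laced. The associated Dynkin diagram is a chain of 3 nodes with a fork of two nodes at one end (D_5), so the type is D_5 (the algebra so(10)).

D_5 (so(10))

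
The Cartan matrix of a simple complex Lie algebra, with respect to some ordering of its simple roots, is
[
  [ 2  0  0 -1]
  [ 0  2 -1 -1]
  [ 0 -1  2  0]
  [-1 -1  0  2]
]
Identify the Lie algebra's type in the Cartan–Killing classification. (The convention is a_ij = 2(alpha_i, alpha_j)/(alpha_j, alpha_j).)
A4

The matrix has rank 4 with 2's on the diagonal. Reading the off-diagonal entries as Dynkin edges (a single edge where a_ij = a_ji = -1; a double or triple edge where a_ij * a_ji = 2 or 3), the diagram is a chain of 4 nodes with single edges (A_4). One simple-root ordering that puts it in standard form is (alpha_3, alpha_2, alpha_4, alpha_1). So the algebra is type A_4, i.e. sl(5).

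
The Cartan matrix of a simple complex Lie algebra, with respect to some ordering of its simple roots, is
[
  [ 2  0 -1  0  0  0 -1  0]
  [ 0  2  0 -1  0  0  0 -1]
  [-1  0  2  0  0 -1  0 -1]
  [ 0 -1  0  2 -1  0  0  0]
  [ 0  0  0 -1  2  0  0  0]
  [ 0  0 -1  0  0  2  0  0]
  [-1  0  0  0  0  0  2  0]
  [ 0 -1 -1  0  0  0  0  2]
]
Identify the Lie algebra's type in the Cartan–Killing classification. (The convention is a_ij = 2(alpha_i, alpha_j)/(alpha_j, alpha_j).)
The matrix has rank 8 with 2's on the diagonal. Reading the off-diagonal entries as Dynkin edges (a single edge where a_ij = a_ji = -1; a double or triple edge where a_ij * a_ji = 2 or 3), the diagram is a chain of 7 nodes with one extra node attached to the third node from one end (E_8). One simple-root ordering that puts it in standard form is (alpha_7, alpha_6, alpha_1, alpha_3, alpha_8, alpha_2, alpha_4, alpha_5). So the algebra is type E_8.

E_8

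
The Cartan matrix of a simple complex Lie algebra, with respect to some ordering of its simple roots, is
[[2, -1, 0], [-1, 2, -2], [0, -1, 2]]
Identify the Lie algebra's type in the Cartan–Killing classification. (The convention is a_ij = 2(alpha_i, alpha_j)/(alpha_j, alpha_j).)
The matrix has rank 3 with 2's on the diagonal. Reading the off-diagonal entries as Dynkin edges (a single edge where a_ij = a_ji = -1; a double or triple edge where a_ij * a_ji = 2 or 3), the diagram is a chain of 3 nodes with a double edge at one end; the terminal node there is the unique short simple root (B_3). One simple-root ordering that puts it in standard form is (alpha_1, alpha_2, alpha_3). So the algebra is type B_3, i.e. so(7).

B_3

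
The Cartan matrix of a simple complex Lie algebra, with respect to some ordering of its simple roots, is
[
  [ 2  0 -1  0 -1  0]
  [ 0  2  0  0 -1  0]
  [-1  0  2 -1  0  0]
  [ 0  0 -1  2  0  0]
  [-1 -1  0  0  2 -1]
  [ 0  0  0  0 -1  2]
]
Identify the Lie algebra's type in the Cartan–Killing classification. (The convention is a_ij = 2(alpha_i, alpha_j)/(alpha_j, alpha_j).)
D6

The matrix has rank 6 with 2's on the diagonal. Reading the off-diagonal entries as Dynkin edges (a single edge where a_ij = a_ji = -1; a double or triple edge where a_ij * a_ji = 2 or 3), the diagram is a chain of 4 nodes with a fork of two nodes at one end (D_6). One simple-root ordering that puts it in standard form is (alpha_4, alpha_3, alpha_1, alpha_5, alpha_2, alpha_6). So the algebra is type D_6, i.e. so(12).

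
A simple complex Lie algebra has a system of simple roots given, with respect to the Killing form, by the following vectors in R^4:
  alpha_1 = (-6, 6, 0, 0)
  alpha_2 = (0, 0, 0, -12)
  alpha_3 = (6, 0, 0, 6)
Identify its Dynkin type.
Compute the Cartan integers a_ij = 2(alpha_i, alpha_j)/(alpha_j, alpha_j); the resulting 3x3 Cartan matrix is
[[2, 0, -1], [0, 2, -2], [-1, -1, 2]].
The roots have two lengths (squared-length ratio 2:1); the short ones are alpha_{1,3}. The associated Dynkin diagram is a chain of 3 nodes with a double edge at one end; the terminal node there is the unique long simple root (C_3), so the type is C_3 (the algebra sp(6)).

C_3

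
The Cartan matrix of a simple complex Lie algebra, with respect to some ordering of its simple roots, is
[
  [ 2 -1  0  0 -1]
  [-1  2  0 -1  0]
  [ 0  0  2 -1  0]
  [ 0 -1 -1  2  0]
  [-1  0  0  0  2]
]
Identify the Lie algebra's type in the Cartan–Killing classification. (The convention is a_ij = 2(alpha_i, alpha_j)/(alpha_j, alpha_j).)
The matrix has rank 5 with 2's on the diagonal. Reading the off-diagonal entries as Dynkin edges (a single edge where a_ij = a_ji = -1; a double or triple edge where a_ij * a_ji = 2 or 3), the diagram is a chain of 5 nodes with single edges (A_5). One simple-root ordering that puts it in standard form is (alpha_3, alpha_4, alpha_2, alpha_1, alpha_5). So the algebra is type A_5, i.e. sl(6).

A_5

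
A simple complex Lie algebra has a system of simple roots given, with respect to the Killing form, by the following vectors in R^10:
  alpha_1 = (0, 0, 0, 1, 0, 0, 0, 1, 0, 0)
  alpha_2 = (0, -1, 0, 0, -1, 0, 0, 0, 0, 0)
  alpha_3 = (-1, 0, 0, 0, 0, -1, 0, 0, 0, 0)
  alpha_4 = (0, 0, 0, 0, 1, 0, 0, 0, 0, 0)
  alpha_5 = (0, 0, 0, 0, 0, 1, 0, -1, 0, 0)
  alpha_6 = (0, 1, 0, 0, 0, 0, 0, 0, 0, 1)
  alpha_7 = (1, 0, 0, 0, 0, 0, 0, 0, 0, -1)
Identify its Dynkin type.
B_7 (so(15))

Compute the Cartan integers a_ij = 2(alpha_i, alpha_j)/(alpha_j, alpha_j); the resulting 7x7 Cartan matrix is
[[2, 0, 0, 0, -1, 0, 0], [0, 2, 0, -2, 0, -1, 0], [0, 0, 2, 0, -1, 0, -1], [0, -1, 0, 2, 0, 0, 0], [-1, 0, -1, 0, 2, 0, 0], [0, -1, 0, 0, 0, 2, -1], [0, 0, -1, 0, 0, -1, 2]].
The roots have two lengths (squared-length ratio 2:1); the short ones are alpha_{4}. The associated Dynkin diagram is a chain of 7 nodes with a double edge at one end; the terminal node there is the unique short simple root (B_7), so the type is B_7 (the algebra so(15)).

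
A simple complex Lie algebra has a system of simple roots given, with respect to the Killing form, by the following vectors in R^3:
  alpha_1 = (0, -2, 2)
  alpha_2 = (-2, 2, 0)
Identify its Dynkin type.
Compute the Cartan integers a_ij = 2(alpha_i, alpha_j)/(alpha_j, alpha_j); the resulting 2x2 Cartan matrix is
[[2, -1], [-1, 2]].
All simple roots have the same length, so the diagram is simply laced. The associated Dynkin diagram is a chain of 2 nodes with single edges (A_2), so the type is A_2 (the algebra sl(3)).

A_2 (sl(3))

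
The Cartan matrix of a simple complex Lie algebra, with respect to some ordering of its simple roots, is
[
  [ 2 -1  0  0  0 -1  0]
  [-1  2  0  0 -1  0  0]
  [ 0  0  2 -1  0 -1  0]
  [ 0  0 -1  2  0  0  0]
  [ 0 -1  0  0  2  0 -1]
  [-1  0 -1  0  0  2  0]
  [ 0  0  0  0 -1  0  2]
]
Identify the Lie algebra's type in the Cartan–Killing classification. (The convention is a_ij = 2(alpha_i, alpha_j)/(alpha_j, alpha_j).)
A7

The matrix has rank 7 with 2's on the diagonal. Reading the off-diagonal entries as Dynkin edges (a single edge where a_ij = a_ji = -1; a double or triple edge where a_ij * a_ji = 2 or 3), the diagram is a chain of 7 nodes with single edges (A_7). One simple-root ordering that puts it in standard form is (alpha_7, alpha_5, alpha_2, alpha_1, alpha_6, alpha_3, alpha_4). So the algebra is type A_7, i.e. sl(8).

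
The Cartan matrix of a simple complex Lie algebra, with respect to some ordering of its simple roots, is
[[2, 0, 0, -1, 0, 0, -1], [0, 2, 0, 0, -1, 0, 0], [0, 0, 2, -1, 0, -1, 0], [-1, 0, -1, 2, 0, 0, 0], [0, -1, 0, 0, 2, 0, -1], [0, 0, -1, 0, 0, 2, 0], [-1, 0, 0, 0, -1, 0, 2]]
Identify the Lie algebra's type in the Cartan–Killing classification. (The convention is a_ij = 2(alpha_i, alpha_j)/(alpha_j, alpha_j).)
A_7 (sl(8))

The matrix has rank 7 with 2's on the diagonal. Reading the off-diagonal entries as Dynkin edges (a single edge where a_ij = a_ji = -1; a double or triple edge where a_ij * a_ji = 2 or 3), the diagram is a chain of 7 nodes with single edges (A_7). One simple-root ordering that puts it in standard form is (alpha_6, alpha_3, alpha_4, alpha_1, alpha_7, alpha_5, alpha_2). So the algebra is type A_7, i.e. sl(8).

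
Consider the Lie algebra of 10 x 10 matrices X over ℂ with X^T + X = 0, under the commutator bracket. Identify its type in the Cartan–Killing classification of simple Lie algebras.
This is so(10) with 10 even, which has dimension 10(10-1)/2 = 45 and rank 10/2 = 5. In the classification of classical Lie algebras, the orthogonal algebra so(2n) in an even number of variables has type D_n; here n = 5, so the Dynkin diagram is a chain of 3 nodes with a fork of two nodes at one end (D_5). Hence the type is D_5.

type D_5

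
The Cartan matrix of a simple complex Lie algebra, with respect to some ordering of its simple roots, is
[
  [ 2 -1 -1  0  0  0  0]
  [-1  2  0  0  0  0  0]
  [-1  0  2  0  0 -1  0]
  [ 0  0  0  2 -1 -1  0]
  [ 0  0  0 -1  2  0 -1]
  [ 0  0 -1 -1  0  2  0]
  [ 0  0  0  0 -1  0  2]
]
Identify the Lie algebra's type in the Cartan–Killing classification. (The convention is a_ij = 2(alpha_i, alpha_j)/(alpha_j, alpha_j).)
The matrix has rank 7 with 2's on the diagonal. Reading the off-diagonal entries as Dynkin edges (a single edge where a_ij = a_ji = -1; a double or triple edge where a_ij * a_ji = 2 or 3), the diagram is a chain of 7 nodes with single edges (A_7). One simple-root ordering that puts it in standard form is (alpha_7, alpha_5, alpha_4, alpha_6, alpha_3, alpha_1, alpha_2). So the algebra is type A_7, i.e. sl(8).

A_7 (sl(8))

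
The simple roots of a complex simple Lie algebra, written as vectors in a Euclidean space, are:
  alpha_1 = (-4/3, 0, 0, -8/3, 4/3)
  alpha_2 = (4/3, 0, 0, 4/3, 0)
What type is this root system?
Compute the Cartan integers a_ij = 2(alpha_i, alpha_j)/(alpha_j, alpha_j); the resulting 2x2 Cartan matrix is
[[2, -3], [-1, 2]].
The roots have two lengths (squared-length ratio 3:1); the short ones are alpha_{2}. The associated Dynkin diagram is two nodes joined by a triple edge (G_2), so the type is G_2.

type G_2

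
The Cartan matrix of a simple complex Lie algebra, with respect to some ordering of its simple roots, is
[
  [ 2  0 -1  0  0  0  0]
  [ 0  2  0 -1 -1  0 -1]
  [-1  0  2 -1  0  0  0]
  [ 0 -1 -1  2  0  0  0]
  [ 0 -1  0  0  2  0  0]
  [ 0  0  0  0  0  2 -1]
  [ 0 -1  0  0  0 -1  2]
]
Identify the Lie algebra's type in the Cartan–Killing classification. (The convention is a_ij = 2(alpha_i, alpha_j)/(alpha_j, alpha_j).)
E7

The matrix has rank 7 with 2's on the diagonal. Reading the off-diagonal entries as Dynkin edges (a single edge where a_ij = a_ji = -1; a double or triple edge where a_ij * a_ji = 2 or 3), the diagram is a chain of 6 nodes with one extra node attached to the third node from one end (E_7). One simple-root ordering that puts it in standard form is (alpha_6, alpha_5, alpha_7, alpha_2, alpha_4, alpha_3, alpha_1). So the algebra is type E_7.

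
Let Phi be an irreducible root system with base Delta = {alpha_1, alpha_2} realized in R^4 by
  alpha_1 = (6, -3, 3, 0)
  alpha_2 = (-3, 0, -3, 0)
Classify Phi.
Compute the Cartan integers a_ij = 2(alpha_i, alpha_j)/(alpha_j, alpha_j); the resulting 2x2 Cartan matrix is
[[2, -3], [-1, 2]].
The roots have two lengths (squared-length ratio 3:1); the short ones are alpha_{2}. The associated Dynkin diagram is two nodes joined by a triple edge (G_2), so the type is G_2.

G_2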